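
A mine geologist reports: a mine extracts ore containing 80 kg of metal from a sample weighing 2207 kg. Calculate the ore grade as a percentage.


Ore grade = (metal mass / ore mass) * 100
= (80 / 2207) * 100
= 0.03624830086 * 100
= 3.6248%

3.6248%


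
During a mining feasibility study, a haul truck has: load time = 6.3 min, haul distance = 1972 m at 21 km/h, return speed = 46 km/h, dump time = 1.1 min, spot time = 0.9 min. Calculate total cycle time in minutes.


Convert haul speed to m/min: 21 * 1000/60 = 350 m/min
Haul time = 1972 / 350 = 5.634285714 min
Convert return speed to m/min: 46 * 1000/60 = 766.6666667 m/min
Return time = 1972 / 766.6666667 = 2.572173913 min
Total cycle time:
= 6.3 + 5.634285714 + 1.1 + 2.572173913 + 0.9
= 16.5065 min

16.5065 min


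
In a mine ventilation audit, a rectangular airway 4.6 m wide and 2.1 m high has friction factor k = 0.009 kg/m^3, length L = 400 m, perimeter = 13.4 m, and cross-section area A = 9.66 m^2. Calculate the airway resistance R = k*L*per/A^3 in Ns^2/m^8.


Compute the numerator:
k * L * per = 0.009 * 400 * 13.4
= 48.24
Compute the denominator:
A^3 = 9.66^3 = 901.428696
Resistance:
R = 48.24 / 901.428696
= 0.0535 Ns^2/m^8

0.0535 Ns^2/m^8


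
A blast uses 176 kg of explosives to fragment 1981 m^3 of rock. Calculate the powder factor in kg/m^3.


Powder factor = explosive mass / rock volume
= 176 / 1981
= 0.0888 kg/m^3

0.0888 kg/m^3


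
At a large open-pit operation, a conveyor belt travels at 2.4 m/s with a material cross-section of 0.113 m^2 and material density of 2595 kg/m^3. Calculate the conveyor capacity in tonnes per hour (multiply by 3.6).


2533.5504 t/h

Volumetric flow = speed * area
= 2.4 * 0.113 = 0.2712 m^3/s
Mass flow = volumetric * density
= 0.2712 * 2595 = 703.764 kg/s
Convert to t/h: multiply by 3.6
Capacity = 703.764 * 3.6
= 2533.5504 t/h


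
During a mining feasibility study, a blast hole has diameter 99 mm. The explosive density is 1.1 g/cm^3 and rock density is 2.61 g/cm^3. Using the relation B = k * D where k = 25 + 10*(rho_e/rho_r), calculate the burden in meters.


First, compute k:
rho_e / rho_r = 1.1 / 2.61 = 0.4214559387
k = 25 + 10 * 0.4214559387 = 29.21455939
Then, compute burden:
B = k * D / 1000 = 29.21455939 * 99 / 1000
= 2892.241379 / 1000
= 2.8922 m

2.8922 m


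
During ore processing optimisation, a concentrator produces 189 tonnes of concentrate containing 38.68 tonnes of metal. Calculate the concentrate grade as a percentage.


Grade = (metal in concentrate / concentrate mass) * 100
= (38.68 / 189) * 100
= 0.2046560847 * 100
= 20.4656%

20.4656%


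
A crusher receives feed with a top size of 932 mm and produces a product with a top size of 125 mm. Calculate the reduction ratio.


Reduction ratio = feed size / product size
= 932 / 125
= 7.456

7.456


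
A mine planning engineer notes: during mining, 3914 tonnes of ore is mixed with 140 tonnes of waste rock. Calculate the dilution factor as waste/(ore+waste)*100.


3.4534%

Total material = ore + waste
= 3914 + 140 = 4054 tonnes
Dilution = waste / total * 100
= 140 / 4054 * 100
= 0.03453379378 * 100
= 3.4534%


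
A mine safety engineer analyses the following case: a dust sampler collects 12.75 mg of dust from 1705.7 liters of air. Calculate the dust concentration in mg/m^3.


Convert liters to m^3: 1 m^3 = 1000 L
Concentration = mass / volume * 1000
= 12.75 / 1705.7 * 1000
= 0.007474936976 * 1000
= 7.4749 mg/m^3

7.4749 mg/m^3


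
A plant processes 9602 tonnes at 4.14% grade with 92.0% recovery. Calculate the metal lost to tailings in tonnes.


Total metal in feed:
= 9602 * 4.14 / 100 = 397.5228 tonnes
Metal recovered:
= 397.5228 * 92.0 / 100 = 365.720976 tonnes
Metal lost to tailings:
= 397.5228 - 365.720976
= 31.8018 tonnes

31.8018 tonnes


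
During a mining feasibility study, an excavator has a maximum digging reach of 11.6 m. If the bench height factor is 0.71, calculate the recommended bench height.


8.236 m

Bench height = reach * factor
= 11.6 * 0.71
= 8.236 m


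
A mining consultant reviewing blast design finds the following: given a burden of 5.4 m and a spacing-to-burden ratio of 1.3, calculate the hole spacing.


7.02 m

Spacing = burden * ratio
= 5.4 * 1.3
= 7.02 m


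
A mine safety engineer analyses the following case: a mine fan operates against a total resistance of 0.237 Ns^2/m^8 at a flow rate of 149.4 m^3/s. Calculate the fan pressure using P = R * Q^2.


Compute Q^2:
Q^2 = 149.4^2 = 22320.36
Compute pressure:
P = R * Q^2 = 0.237 * 22320.36
= 5289.9253 Pa

5289.9253 Pa


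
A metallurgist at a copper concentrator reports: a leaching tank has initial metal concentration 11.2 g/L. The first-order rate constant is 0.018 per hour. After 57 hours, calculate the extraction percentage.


64.1562%

Compute the exponent:
-k * t = -0.018 * 57 = -1.026
Remaining concentration:
C = 11.2 * exp(-1.026)
= 11.2 * 0.3584378483
= 4.014503901 g/L
Extracted = 11.2 - 4.014503901 = 7.185496099 g/L
Extraction % = 7.185496099 / 11.2 * 100
= 64.1562%


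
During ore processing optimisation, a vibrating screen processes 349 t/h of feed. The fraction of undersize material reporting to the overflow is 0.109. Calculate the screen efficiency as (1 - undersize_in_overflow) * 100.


89.1%

Screen efficiency = (1 - fraction of undersize in overflow) * 100
= (1 - 0.109) * 100
= 0.891 * 100
= 89.1%


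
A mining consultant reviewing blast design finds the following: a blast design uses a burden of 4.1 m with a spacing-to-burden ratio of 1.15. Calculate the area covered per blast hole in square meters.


19.3315 m^2

First, find the spacing:
Spacing = burden * ratio = 4.1 * 1.15
= 4.715 m
Then, calculate the area:
Area = burden * spacing = 4.1 * 4.715
= 19.3315 m^2


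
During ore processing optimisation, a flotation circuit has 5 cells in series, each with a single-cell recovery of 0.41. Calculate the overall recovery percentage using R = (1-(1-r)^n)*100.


Complement of single-cell recovery:
1 - r = 1 - 0.41 = 0.59
Raise to power n:
(1 - r)^5 = 0.59^5 = 0.0714924299
Overall recovery:
R = (1 - 0.0714924299) * 100
= 92.8508%

92.8508%


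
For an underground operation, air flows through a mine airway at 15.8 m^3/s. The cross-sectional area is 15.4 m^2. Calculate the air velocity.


1.026 m/s

Velocity = flow rate / cross-sectional area
= 15.8 / 15.4
= 1.026 m/s


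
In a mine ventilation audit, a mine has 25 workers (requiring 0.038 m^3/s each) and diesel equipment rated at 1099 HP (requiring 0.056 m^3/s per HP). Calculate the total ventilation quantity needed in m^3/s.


Airflow for workers:
Q_people = 25 * 0.038 = 0.95 m^3/s
Airflow for diesel equipment:
Q_diesel = 1099 * 0.056 = 61.544 m^3/s
Total ventilation:
Q_total = 0.95 + 61.544
= 62.494 m^3/s

62.494 m^3/s


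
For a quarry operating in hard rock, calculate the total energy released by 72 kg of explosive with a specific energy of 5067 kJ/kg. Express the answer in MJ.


Energy = mass * specific_energy / 1000
= 72 * 5067 / 1000
= 364824 / 1000
= 364.824 MJ

364.824 MJ


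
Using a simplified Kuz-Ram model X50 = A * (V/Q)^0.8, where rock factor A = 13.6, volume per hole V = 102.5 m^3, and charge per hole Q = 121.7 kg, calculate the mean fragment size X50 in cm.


11.8546 cm

Compute V/Q:
V/Q = 102.5 / 121.7 = 0.8422350041
Raise to the power 0.8:
(V/Q)^0.8 = 0.8422350041^0.8 = 0.8716590222
Multiply by A:
X50 = 13.6 * 0.8716590222
= 11.8546 cm


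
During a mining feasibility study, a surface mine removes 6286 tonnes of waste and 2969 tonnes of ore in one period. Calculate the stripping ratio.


Stripping ratio = waste tonnage / ore tonnage
= 6286 / 2969
= 2.1172

2.1172


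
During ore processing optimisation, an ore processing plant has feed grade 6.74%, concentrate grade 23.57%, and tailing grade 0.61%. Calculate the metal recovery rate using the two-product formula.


93.3659%

Using the two-product formula:
R = 100 * c * (f - t) / (f * (c - t))
Numerator = 100 * 23.57 * (6.74 - 0.61)
= 100 * 23.57 * 6.13
= 14448.41
Denominator = 6.74 * (23.57 - 0.61)
= 6.74 * 22.96
= 154.7504
R = 14448.41 / 154.7504
= 93.3659%


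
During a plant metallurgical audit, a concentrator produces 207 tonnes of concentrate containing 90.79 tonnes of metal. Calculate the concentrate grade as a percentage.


Grade = (metal in concentrate / concentrate mass) * 100
= (90.79 / 207) * 100
= 0.4385990338 * 100
= 43.8599%

43.8599%


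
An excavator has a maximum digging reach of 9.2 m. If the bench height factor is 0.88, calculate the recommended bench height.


Bench height = reach * factor
= 9.2 * 0.88
= 8.096 m

8.096 m


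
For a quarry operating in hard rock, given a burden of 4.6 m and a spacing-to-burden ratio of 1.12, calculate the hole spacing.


5.152 m

Spacing = burden * ratio
= 4.6 * 1.12
= 5.152 m


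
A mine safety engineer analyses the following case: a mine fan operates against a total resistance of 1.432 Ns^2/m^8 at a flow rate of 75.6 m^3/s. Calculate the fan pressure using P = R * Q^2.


Compute Q^2:
Q^2 = 75.6^2 = 5715.36
Compute pressure:
P = R * Q^2 = 1.432 * 5715.36
= 8184.3955 Pa

8184.3955 Pa


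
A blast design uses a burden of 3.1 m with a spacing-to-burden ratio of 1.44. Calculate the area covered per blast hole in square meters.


First, find the spacing:
Spacing = burden * ratio = 3.1 * 1.44
= 4.464 m
Then, calculate the area:
Area = burden * spacing = 3.1 * 4.464
= 13.8384 m^2

13.8384 m^2


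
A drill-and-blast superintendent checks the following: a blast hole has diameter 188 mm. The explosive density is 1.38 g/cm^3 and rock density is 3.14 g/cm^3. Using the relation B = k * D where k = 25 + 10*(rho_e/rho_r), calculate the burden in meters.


First, compute k:
rho_e / rho_r = 1.38 / 3.14 = 0.4394904459
k = 25 + 10 * 0.4394904459 = 29.39490446
Then, compute burden:
B = k * D / 1000 = 29.39490446 * 188 / 1000
= 5526.242038 / 1000
= 5.5262 m

5.5262 m


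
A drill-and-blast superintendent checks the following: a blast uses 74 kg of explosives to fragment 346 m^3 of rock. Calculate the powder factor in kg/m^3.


Powder factor = explosive mass / rock volume
= 74 / 346
= 0.2139 kg/m^3

0.2139 kg/m^3


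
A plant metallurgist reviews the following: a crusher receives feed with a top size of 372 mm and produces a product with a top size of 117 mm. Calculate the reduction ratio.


Reduction ratio = feed size / product size
= 372 / 117
= 3.1795

3.1795


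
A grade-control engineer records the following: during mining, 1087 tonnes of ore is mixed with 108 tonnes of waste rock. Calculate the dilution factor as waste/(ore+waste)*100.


Total material = ore + waste
= 1087 + 108 = 1195 tonnes
Dilution = waste / total * 100
= 108 / 1195 * 100
= 0.09037656904 * 100
= 9.0377%

9.0377%


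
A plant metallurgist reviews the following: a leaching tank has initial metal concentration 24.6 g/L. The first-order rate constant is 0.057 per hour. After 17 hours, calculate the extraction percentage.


62.0538%

Compute the exponent:
-k * t = -0.057 * 17 = -0.969
Remaining concentration:
C = 24.6 * exp(-0.969)
= 24.6 * 0.3794623107
= 9.334772844 g/L
Extracted = 24.6 - 9.334772844 = 15.26522716 g/L
Extraction % = 15.26522716 / 24.6 * 100
= 62.0538%


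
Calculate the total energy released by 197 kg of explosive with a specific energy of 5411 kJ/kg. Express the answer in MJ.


Energy = mass * specific_energy / 1000
= 197 * 5411 / 1000
= 1065967 / 1000
= 1065.967 MJ

1065.967 MJ


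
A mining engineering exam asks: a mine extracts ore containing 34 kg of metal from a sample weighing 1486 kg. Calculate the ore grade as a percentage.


2.288%

Ore grade = (metal mass / ore mass) * 100
= (34 / 1486) * 100
= 0.02288021534 * 100
= 2.288%


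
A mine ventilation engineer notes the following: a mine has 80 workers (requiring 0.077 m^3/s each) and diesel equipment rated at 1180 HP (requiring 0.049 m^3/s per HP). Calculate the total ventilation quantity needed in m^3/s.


Airflow for workers:
Q_people = 80 * 0.077 = 6.16 m^3/s
Airflow for diesel equipment:
Q_diesel = 1180 * 0.049 = 57.82 m^3/s
Total ventilation:
Q_total = 6.16 + 57.82
= 63.98 m^3/s

63.98 m^3/s


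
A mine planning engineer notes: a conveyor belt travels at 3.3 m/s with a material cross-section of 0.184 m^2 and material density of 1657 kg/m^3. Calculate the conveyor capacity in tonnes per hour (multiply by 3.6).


Volumetric flow = speed * area
= 3.3 * 0.184 = 0.6072 m^3/s
Mass flow = volumetric * density
= 0.6072 * 1657 = 1006.1304 kg/s
Convert to t/h: multiply by 3.6
Capacity = 1006.1304 * 3.6
= 3622.0694 t/h

3622.0694 t/h


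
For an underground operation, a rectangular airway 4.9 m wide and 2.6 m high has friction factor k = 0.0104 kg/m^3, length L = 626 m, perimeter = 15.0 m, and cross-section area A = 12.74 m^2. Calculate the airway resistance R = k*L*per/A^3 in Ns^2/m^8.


Compute the numerator:
k * L * per = 0.0104 * 626 * 15.0
= 97.656
Compute the denominator:
A^3 = 12.74^3 = 2067.798824
Resistance:
R = 97.656 / 2067.798824
= 0.0472 Ns^2/m^8

0.0472 Ns^2/m^8


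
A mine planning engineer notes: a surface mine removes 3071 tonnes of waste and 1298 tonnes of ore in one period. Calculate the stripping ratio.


Stripping ratio = waste tonnage / ore tonnage
= 3071 / 1298
= 2.3659

2.3659


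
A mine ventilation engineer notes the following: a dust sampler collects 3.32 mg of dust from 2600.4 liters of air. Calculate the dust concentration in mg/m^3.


Convert liters to m^3: 1 m^3 = 1000 L
Concentration = mass / volume * 1000
= 3.32 / 2600.4 * 1000
= 0.001276726657 * 1000
= 1.2767 mg/m^3

1.2767 mg/m^3


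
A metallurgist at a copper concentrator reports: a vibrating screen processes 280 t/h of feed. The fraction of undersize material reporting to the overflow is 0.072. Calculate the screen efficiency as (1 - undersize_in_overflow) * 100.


Screen efficiency = (1 - fraction of undersize in overflow) * 100
= (1 - 0.072) * 100
= 0.928 * 100
= 92.8%

92.8%


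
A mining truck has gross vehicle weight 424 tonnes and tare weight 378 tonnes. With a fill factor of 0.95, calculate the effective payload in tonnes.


Maximum payload = gross - tare
= 424 - 378 = 46 tonnes
Effective payload = max payload * fill factor
= 46 * 0.95
= 43.7 tonnes

43.7 tonnes


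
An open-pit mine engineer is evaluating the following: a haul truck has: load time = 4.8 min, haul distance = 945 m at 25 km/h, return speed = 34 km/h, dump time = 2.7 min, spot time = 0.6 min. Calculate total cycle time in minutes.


12.0356 min

Convert haul speed to m/min: 25 * 1000/60 = 416.6666667 m/min
Haul time = 945 / 416.6666667 = 2.268 min
Convert return speed to m/min: 34 * 1000/60 = 566.6666667 m/min
Return time = 945 / 566.6666667 = 1.667647059 min
Total cycle time:
= 4.8 + 2.268 + 2.7 + 1.667647059 + 0.6
= 12.0356 min


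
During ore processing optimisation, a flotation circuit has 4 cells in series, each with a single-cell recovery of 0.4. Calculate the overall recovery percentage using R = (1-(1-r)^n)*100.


87.04%

Complement of single-cell recovery:
1 - r = 1 - 0.4 = 0.6
Raise to power n:
(1 - r)^4 = 0.6^4 = 0.1296
Overall recovery:
R = (1 - 0.1296) * 100
= 87.04%


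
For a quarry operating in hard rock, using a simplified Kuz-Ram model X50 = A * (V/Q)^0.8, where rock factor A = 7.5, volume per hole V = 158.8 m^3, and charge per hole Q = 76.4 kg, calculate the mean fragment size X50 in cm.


Compute V/Q:
V/Q = 158.8 / 76.4 = 2.078534031
Raise to the power 0.8:
(V/Q)^0.8 = 2.078534031^0.8 = 1.795583937
Multiply by A:
X50 = 7.5 * 1.795583937
= 13.4669 cm

13.4669 cm


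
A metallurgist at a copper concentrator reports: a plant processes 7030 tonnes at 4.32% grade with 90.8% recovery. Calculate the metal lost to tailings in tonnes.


27.94 tonnes

Total metal in feed:
= 7030 * 4.32 / 100 = 303.696 tonnes
Metal recovered:
= 303.696 * 90.8 / 100 = 275.755968 tonnes
Metal lost to tailings:
= 303.696 - 275.755968
= 27.94 tonnes


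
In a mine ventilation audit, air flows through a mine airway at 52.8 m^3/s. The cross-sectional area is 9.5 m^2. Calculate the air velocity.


Velocity = flow rate / cross-sectional area
= 52.8 / 9.5
= 5.5579 m/s

5.5579 m/s


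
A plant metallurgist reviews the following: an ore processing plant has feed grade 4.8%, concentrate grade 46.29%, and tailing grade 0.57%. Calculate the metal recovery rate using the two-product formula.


89.2237%

Using the two-product formula:
R = 100 * c * (f - t) / (f * (c - t))
Numerator = 100 * 46.29 * (4.8 - 0.57)
= 100 * 46.29 * 4.23
= 19580.67
Denominator = 4.8 * (46.29 - 0.57)
= 4.8 * 45.72
= 219.456
R = 19580.67 / 219.456
= 89.2237%


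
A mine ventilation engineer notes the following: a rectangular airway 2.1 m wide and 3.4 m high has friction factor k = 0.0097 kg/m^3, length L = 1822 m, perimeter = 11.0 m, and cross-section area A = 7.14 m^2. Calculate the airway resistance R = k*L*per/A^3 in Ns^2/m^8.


0.5341 Ns^2/m^8

Compute the numerator:
k * L * per = 0.0097 * 1822 * 11.0
= 194.4074
Compute the denominator:
A^3 = 7.14^3 = 363.994344
Resistance:
R = 194.4074 / 363.994344
= 0.5341 Ns^2/m^8


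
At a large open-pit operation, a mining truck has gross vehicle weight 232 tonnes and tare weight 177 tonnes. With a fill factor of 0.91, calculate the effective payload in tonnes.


Maximum payload = gross - tare
= 232 - 177 = 55 tonnes
Effective payload = max payload * fill factor
= 55 * 0.91
= 50.05 tonnes

50.05 tonnes


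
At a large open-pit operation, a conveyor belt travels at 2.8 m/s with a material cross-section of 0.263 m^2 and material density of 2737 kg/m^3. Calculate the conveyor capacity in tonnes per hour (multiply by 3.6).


7255.8965 t/h

Volumetric flow = speed * area
= 2.8 * 0.263 = 0.7364 m^3/s
Mass flow = volumetric * density
= 0.7364 * 2737 = 2015.5268 kg/s
Convert to t/h: multiply by 3.6
Capacity = 2015.5268 * 3.6
= 7255.8965 t/h


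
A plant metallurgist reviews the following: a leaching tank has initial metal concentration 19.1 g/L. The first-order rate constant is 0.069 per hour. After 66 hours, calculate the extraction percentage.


Compute the exponent:
-k * t = -0.069 * 66 = -4.554
Remaining concentration:
C = 19.1 * exp(-4.554)
= 19.1 * 0.01052501999
= 0.2010278818 g/L
Extracted = 19.1 - 0.2010278818 = 18.89897212 g/L
Extraction % = 18.89897212 / 19.1 * 100
= 98.9475%

98.9475%


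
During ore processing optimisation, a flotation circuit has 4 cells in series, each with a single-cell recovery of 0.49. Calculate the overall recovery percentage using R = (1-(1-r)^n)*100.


Complement of single-cell recovery:
1 - r = 1 - 0.49 = 0.51
Raise to power n:
(1 - r)^4 = 0.51^4 = 0.06765201
Overall recovery:
R = (1 - 0.06765201) * 100
= 93.2348%

93.2348%


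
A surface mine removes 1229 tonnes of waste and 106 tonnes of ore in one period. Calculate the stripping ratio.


11.5943

Stripping ratio = waste tonnage / ore tonnage
= 1229 / 106
= 11.5943


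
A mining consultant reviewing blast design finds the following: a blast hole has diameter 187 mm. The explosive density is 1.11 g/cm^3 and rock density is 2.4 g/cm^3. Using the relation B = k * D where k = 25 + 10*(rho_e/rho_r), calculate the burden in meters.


First, compute k:
rho_e / rho_r = 1.11 / 2.4 = 0.4625
k = 25 + 10 * 0.4625 = 29.625
Then, compute burden:
B = k * D / 1000 = 29.625 * 187 / 1000
= 5539.875 / 1000
= 5.5399 m

5.5399 m


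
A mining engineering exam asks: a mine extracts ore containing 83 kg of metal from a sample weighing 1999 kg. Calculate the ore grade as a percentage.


Ore grade = (metal mass / ore mass) * 100
= (83 / 1999) * 100
= 0.04152076038 * 100
= 4.1521%

4.1521%


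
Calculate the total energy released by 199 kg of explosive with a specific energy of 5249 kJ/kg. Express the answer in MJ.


1044.551 MJ

Energy = mass * specific_energy / 1000
= 199 * 5249 / 1000
= 1044551 / 1000
= 1044.551 MJ


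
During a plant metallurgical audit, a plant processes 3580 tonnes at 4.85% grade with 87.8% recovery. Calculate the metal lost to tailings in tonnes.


Total metal in feed:
= 3580 * 4.85 / 100 = 173.63 tonnes
Metal recovered:
= 173.63 * 87.8 / 100 = 152.44714 tonnes
Metal lost to tailings:
= 173.63 - 152.44714
= 21.1829 tonnes

21.1829 tonnes


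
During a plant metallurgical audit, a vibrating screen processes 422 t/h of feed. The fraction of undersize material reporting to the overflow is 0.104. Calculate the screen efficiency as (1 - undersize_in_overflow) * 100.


Screen efficiency = (1 - fraction of undersize in overflow) * 100
= (1 - 0.104) * 100
= 0.896 * 100
= 89.6%

89.6%


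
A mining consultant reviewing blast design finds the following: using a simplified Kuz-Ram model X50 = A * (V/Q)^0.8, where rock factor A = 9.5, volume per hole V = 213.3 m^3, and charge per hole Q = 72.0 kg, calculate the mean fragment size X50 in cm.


22.6491 cm

Compute V/Q:
V/Q = 213.3 / 72.0 = 2.9625
Raise to the power 0.8:
(V/Q)^0.8 = 2.9625^0.8 = 2.384112184
Multiply by A:
X50 = 9.5 * 2.384112184
= 22.6491 cm


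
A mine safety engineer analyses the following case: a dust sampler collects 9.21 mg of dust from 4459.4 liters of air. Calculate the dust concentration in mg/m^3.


Convert liters to m^3: 1 m^3 = 1000 L
Concentration = mass / volume * 1000
= 9.21 / 4459.4 * 1000
= 0.002065300265 * 1000
= 2.0653 mg/m^3

2.0653 mg/m^3


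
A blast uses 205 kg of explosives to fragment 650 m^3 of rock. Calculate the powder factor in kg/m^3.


0.3154 kg/m^3

Powder factor = explosive mass / rock volume
= 205 / 650
= 0.3154 kg/m^3


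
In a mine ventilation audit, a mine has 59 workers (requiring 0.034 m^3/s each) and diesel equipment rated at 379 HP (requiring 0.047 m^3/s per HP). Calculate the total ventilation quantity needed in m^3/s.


19.819 m^3/s

Airflow for workers:
Q_people = 59 * 0.034 = 2.006 m^3/s
Airflow for diesel equipment:
Q_diesel = 379 * 0.047 = 17.813 m^3/s
Total ventilation:
Q_total = 2.006 + 17.813
= 19.819 m^3/s


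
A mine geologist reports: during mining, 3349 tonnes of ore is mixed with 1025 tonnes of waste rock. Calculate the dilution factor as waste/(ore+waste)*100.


23.4339%

Total material = ore + waste
= 3349 + 1025 = 4374 tonnes
Dilution = waste / total * 100
= 1025 / 4374 * 100
= 0.2343392775 * 100
= 23.4339%


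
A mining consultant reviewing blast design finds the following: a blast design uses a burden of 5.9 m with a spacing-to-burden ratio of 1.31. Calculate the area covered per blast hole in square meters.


First, find the spacing:
Spacing = burden * ratio = 5.9 * 1.31
= 7.729 m
Then, calculate the area:
Area = burden * spacing = 5.9 * 7.729
= 45.6011 m^2

45.6011 m^2


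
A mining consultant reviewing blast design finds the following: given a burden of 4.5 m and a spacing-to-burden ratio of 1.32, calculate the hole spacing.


Spacing = burden * ratio
= 4.5 * 1.32
= 5.94 m

5.94 m


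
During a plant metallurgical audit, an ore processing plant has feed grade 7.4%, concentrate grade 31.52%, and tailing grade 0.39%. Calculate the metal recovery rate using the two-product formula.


95.9165%

Using the two-product formula:
R = 100 * c * (f - t) / (f * (c - t))
Numerator = 100 * 31.52 * (7.4 - 0.39)
= 100 * 31.52 * 7.01
= 22095.52
Denominator = 7.4 * (31.52 - 0.39)
= 7.4 * 31.13
= 230.362
R = 22095.52 / 230.362
= 95.9165%


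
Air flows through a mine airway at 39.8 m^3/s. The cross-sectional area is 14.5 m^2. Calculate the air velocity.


Velocity = flow rate / cross-sectional area
= 39.8 / 14.5
= 2.7448 m/s

2.7448 m/s


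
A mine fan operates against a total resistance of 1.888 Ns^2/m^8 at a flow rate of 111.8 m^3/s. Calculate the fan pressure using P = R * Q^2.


23598.5651 Pa

Compute Q^2:
Q^2 = 111.8^2 = 12499.24
Compute pressure:
P = R * Q^2 = 1.888 * 12499.24
= 23598.5651 Pa


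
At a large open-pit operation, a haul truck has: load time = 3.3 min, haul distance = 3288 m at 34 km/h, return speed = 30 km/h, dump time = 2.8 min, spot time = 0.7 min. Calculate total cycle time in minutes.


19.1784 min

Convert haul speed to m/min: 34 * 1000/60 = 566.6666667 m/min
Haul time = 3288 / 566.6666667 = 5.802352941 min
Convert return speed to m/min: 30 * 1000/60 = 500 m/min
Return time = 3288 / 500 = 6.576 min
Total cycle time:
= 3.3 + 5.802352941 + 2.8 + 6.576 + 0.7
= 19.1784 min


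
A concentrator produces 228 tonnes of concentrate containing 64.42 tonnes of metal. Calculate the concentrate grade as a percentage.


Grade = (metal in concentrate / concentrate mass) * 100
= (64.42 / 228) * 100
= 0.2825438596 * 100
= 28.2544%

28.2544%


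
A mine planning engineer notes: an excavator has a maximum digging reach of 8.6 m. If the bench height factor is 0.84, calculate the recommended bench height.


Bench height = reach * factor
= 8.6 * 0.84
= 7.224 m

7.224 m


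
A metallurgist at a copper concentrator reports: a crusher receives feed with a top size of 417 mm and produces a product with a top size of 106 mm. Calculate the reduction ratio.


3.934

Reduction ratio = feed size / product size
= 417 / 106
= 3.934


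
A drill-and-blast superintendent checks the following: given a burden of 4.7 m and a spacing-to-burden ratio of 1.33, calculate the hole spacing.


6.251 m

Spacing = burden * ratio
= 4.7 * 1.33
= 6.251 m


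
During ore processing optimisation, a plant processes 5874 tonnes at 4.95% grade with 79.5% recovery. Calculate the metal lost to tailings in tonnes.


59.6064 tonnes

Total metal in feed:
= 5874 * 4.95 / 100 = 290.763 tonnes
Metal recovered:
= 290.763 * 79.5 / 100 = 231.156585 tonnes
Metal lost to tailings:
= 290.763 - 231.156585
= 59.6064 tonnes


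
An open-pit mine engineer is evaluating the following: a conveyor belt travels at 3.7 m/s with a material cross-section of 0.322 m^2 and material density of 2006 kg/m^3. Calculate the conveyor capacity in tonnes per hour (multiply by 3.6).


Volumetric flow = speed * area
= 3.7 * 0.322 = 1.1914 m^3/s
Mass flow = volumetric * density
= 1.1914 * 2006 = 2389.9484 kg/s
Convert to t/h: multiply by 3.6
Capacity = 2389.9484 * 3.6
= 8603.8142 t/h

8603.8142 t/h


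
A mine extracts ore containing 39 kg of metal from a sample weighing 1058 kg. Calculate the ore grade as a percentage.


Ore grade = (metal mass / ore mass) * 100
= (39 / 1058) * 100
= 0.03686200378 * 100
= 3.6862%

3.6862%


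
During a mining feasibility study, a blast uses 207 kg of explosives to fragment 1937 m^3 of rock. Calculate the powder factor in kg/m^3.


Powder factor = explosive mass / rock volume
= 207 / 1937
= 0.1069 kg/m^3

0.1069 kg/m^3


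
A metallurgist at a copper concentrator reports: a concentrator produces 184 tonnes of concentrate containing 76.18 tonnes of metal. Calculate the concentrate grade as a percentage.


41.4022%

Grade = (metal in concentrate / concentrate mass) * 100
= (76.18 / 184) * 100
= 0.4140217391 * 100
= 41.4022%


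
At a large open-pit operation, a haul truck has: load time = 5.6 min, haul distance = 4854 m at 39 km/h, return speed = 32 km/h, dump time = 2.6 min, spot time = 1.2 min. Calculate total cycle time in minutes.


25.9689 min

Convert haul speed to m/min: 39 * 1000/60 = 650 m/min
Haul time = 4854 / 650 = 7.467692308 min
Convert return speed to m/min: 32 * 1000/60 = 533.3333333 m/min
Return time = 4854 / 533.3333333 = 9.10125 min
Total cycle time:
= 5.6 + 7.467692308 + 2.6 + 9.10125 + 1.2
= 25.9689 min


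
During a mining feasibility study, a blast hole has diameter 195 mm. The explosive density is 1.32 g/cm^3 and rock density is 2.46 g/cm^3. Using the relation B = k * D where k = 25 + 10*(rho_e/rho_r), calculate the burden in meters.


First, compute k:
rho_e / rho_r = 1.32 / 2.46 = 0.5365853659
k = 25 + 10 * 0.5365853659 = 30.36585366
Then, compute burden:
B = k * D / 1000 = 30.36585366 * 195 / 1000
= 5921.341463 / 1000
= 5.9213 m

5.9213 m


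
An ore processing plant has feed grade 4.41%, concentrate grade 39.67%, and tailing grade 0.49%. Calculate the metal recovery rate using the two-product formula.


90.0006%

Using the two-product formula:
R = 100 * c * (f - t) / (f * (c - t))
Numerator = 100 * 39.67 * (4.41 - 0.49)
= 100 * 39.67 * 3.92
= 15550.64
Denominator = 4.41 * (39.67 - 0.49)
= 4.41 * 39.18
= 172.7838
R = 15550.64 / 172.7838
= 90.0006%


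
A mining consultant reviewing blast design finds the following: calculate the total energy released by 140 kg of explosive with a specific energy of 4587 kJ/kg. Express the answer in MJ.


642.18 MJ

Energy = mass * specific_energy / 1000
= 140 * 4587 / 1000
= 642180 / 1000
= 642.18 MJ


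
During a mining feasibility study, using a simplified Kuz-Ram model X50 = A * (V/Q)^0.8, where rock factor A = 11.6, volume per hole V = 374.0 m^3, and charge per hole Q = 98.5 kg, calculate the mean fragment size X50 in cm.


Compute V/Q:
V/Q = 374.0 / 98.5 = 3.796954315
Raise to the power 0.8:
(V/Q)^0.8 = 3.796954315^0.8 = 2.907691302
Multiply by A:
X50 = 11.6 * 2.907691302
= 33.7292 cm

33.7292 cm


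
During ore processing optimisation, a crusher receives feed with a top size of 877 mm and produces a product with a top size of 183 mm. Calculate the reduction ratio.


Reduction ratio = feed size / product size
= 877 / 183
= 4.7923

4.7923


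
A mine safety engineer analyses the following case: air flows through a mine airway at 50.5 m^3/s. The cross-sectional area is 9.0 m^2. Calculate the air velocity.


Velocity = flow rate / cross-sectional area
= 50.5 / 9.0
= 5.6111 m/s

5.6111 m/s


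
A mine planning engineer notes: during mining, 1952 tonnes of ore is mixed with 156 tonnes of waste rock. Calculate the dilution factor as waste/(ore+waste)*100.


7.4004%

Total material = ore + waste
= 1952 + 156 = 2108 tonnes
Dilution = waste / total * 100
= 156 / 2108 * 100
= 0.07400379507 * 100
= 7.4004%


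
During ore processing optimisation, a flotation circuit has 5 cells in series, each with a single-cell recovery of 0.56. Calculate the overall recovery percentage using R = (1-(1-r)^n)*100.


Complement of single-cell recovery:
1 - r = 1 - 0.56 = 0.44
Raise to power n:
(1 - r)^5 = 0.44^5 = 0.0164916224
Overall recovery:
R = (1 - 0.0164916224) * 100
= 98.3508%

98.3508%


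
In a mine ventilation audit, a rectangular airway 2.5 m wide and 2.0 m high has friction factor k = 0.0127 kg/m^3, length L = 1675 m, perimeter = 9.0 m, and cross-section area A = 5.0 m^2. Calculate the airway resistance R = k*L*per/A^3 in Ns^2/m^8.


Compute the numerator:
k * L * per = 0.0127 * 1675 * 9.0
= 191.4525
Compute the denominator:
A^3 = 5.0^3 = 125
Resistance:
R = 191.4525 / 125
= 1.5316 Ns^2/m^8

1.5316 Ns^2/m^8


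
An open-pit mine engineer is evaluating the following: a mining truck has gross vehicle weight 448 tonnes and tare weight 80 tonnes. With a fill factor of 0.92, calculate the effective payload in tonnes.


Maximum payload = gross - tare
= 448 - 80 = 368 tonnes
Effective payload = max payload * fill factor
= 368 * 0.92
= 338.56 tonnes

338.56 tonnes


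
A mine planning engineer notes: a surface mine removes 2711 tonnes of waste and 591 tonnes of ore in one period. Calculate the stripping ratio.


Stripping ratio = waste tonnage / ore tonnage
= 2711 / 591
= 4.5871

4.5871


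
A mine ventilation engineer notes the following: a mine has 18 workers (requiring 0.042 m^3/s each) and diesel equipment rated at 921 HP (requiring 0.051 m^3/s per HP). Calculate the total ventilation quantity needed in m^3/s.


Airflow for workers:
Q_people = 18 * 0.042 = 0.756 m^3/s
Airflow for diesel equipment:
Q_diesel = 921 * 0.051 = 46.971 m^3/s
Total ventilation:
Q_total = 0.756 + 46.971
= 47.727 m^3/s

47.727 m^3/s


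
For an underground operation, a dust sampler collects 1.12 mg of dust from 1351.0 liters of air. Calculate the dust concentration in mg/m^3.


0.829 mg/m^3

Convert liters to m^3: 1 m^3 = 1000 L
Concentration = mass / volume * 1000
= 1.12 / 1351.0 * 1000
= 0.000829015544 * 1000
= 0.829 mg/m^3


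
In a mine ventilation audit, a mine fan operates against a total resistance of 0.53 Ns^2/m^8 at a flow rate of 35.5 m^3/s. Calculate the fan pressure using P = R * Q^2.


667.9325 Pa

Compute Q^2:
Q^2 = 35.5^2 = 1260.25
Compute pressure:
P = R * Q^2 = 0.53 * 1260.25
= 667.9325 Pa


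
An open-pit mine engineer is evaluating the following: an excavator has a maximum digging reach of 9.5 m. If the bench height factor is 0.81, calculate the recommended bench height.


7.695 m

Bench height = reach * factor
= 9.5 * 0.81
= 7.695 m


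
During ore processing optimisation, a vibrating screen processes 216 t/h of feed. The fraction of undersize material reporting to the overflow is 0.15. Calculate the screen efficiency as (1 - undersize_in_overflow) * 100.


Screen efficiency = (1 - fraction of undersize in overflow) * 100
= (1 - 0.15) * 100
= 0.85 * 100
= 85.0%

85.0%


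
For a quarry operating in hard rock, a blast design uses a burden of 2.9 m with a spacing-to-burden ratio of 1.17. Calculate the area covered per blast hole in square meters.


First, find the spacing:
Spacing = burden * ratio = 2.9 * 1.17
= 3.393 m
Then, calculate the area:
Area = burden * spacing = 2.9 * 3.393
= 9.8397 m^2

9.8397 m^2


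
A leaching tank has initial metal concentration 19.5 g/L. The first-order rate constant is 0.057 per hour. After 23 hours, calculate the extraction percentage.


73.045%

Compute the exponent:
-k * t = -0.057 * 23 = -1.311
Remaining concentration:
C = 19.5 * exp(-1.311)
= 19.5 * 0.2695503712
= 5.256232238 g/L
Extracted = 19.5 - 5.256232238 = 14.24376776 g/L
Extraction % = 14.24376776 / 19.5 * 100
= 73.045%


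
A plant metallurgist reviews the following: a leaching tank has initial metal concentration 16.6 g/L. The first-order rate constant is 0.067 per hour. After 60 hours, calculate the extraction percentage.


98.2047%

Compute the exponent:
-k * t = -0.067 * 60 = -4.02
Remaining concentration:
C = 16.6 * exp(-4.02)
= 16.6 * 0.01795296494
= 0.298019218 g/L
Extracted = 16.6 - 0.298019218 = 16.30198078 g/L
Extraction % = 16.30198078 / 16.6 * 100
= 98.2047%


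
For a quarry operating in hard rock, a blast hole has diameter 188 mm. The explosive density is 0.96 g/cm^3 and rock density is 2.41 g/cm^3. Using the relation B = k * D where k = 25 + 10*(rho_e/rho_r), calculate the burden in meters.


First, compute k:
rho_e / rho_r = 0.96 / 2.41 = 0.398340249
k = 25 + 10 * 0.398340249 = 28.98340249
Then, compute burden:
B = k * D / 1000 = 28.98340249 * 188 / 1000
= 5448.879668 / 1000
= 5.4489 m

5.4489 m


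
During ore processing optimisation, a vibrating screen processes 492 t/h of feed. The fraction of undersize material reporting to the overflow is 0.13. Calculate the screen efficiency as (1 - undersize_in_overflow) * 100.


Screen efficiency = (1 - fraction of undersize in overflow) * 100
= (1 - 0.13) * 100
= 0.87 * 100
= 87.0%

87.0%


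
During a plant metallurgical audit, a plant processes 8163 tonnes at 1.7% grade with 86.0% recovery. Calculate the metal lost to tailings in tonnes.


19.4279 tonnes

Total metal in feed:
= 8163 * 1.7 / 100 = 138.771 tonnes
Metal recovered:
= 138.771 * 86.0 / 100 = 119.34306 tonnes
Metal lost to tailings:
= 138.771 - 119.34306
= 19.4279 tonnes


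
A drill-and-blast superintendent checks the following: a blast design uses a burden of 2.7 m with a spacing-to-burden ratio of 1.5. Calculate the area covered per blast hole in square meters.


10.935 m^2

First, find the spacing:
Spacing = burden * ratio = 2.7 * 1.5
= 4.05 m
Then, calculate the area:
Area = burden * spacing = 2.7 * 4.05
= 10.935 m^2


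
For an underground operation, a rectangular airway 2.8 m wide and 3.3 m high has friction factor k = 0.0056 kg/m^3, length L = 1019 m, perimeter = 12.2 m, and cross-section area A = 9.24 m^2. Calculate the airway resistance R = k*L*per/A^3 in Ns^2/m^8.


0.0882 Ns^2/m^8

Compute the numerator:
k * L * per = 0.0056 * 1019 * 12.2
= 69.61808
Compute the denominator:
A^3 = 9.24^3 = 788.889024
Resistance:
R = 69.61808 / 788.889024
= 0.0882 Ns^2/m^8


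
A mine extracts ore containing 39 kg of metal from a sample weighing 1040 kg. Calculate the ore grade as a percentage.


Ore grade = (metal mass / ore mass) * 100
= (39 / 1040) * 100
= 0.0375 * 100
= 3.75%

3.75%


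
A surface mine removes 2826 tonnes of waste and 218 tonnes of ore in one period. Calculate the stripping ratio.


Stripping ratio = waste tonnage / ore tonnage
= 2826 / 218
= 12.9633

12.9633


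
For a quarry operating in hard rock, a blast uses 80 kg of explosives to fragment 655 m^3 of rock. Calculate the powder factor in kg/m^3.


0.1221 kg/m^3

Powder factor = explosive mass / rock volume
= 80 / 655
= 0.1221 kg/m^3


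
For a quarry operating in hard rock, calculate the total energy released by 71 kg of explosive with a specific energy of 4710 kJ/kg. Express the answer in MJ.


334.41 MJ

Energy = mass * specific_energy / 1000
= 71 * 4710 / 1000
= 334410 / 1000
= 334.41 MJ


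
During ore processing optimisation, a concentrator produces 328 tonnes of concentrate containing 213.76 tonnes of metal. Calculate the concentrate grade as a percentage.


65.1707%

Grade = (metal in concentrate / concentrate mass) * 100
= (213.76 / 328) * 100
= 0.6517073171 * 100
= 65.1707%


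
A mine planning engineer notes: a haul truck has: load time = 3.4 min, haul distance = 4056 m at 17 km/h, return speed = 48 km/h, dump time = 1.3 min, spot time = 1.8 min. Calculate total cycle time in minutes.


25.8853 min

Convert haul speed to m/min: 17 * 1000/60 = 283.3333333 m/min
Haul time = 4056 / 283.3333333 = 14.31529412 min
Convert return speed to m/min: 48 * 1000/60 = 800 m/min
Return time = 4056 / 800 = 5.07 min
Total cycle time:
= 3.4 + 14.31529412 + 1.3 + 5.07 + 1.8
= 25.8853 min


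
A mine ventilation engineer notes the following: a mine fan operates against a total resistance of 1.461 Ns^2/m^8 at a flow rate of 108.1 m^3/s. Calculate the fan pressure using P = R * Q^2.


17072.6762 Pa

Compute Q^2:
Q^2 = 108.1^2 = 11685.61
Compute pressure:
P = R * Q^2 = 1.461 * 11685.61
= 17072.6762 Pa


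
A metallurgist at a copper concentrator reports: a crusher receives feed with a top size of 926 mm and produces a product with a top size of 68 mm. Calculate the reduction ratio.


Reduction ratio = feed size / product size
= 926 / 68
= 13.6176

13.6176


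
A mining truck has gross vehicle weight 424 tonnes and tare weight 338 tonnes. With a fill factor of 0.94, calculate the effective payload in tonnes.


Maximum payload = gross - tare
= 424 - 338 = 86 tonnes
Effective payload = max payload * fill factor
= 86 * 0.94
= 80.84 tonnes

80.84 tonnes


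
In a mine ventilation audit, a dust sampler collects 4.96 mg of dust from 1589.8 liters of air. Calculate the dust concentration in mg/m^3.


Convert liters to m^3: 1 m^3 = 1000 L
Concentration = mass / volume * 1000
= 4.96 / 1589.8 * 1000
= 0.003119889294 * 1000
= 3.1199 mg/m^3

3.1199 mg/m^3


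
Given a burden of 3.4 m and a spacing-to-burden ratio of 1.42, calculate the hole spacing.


4.828 m

Spacing = burden * ratio
= 3.4 * 1.42
= 4.828 m


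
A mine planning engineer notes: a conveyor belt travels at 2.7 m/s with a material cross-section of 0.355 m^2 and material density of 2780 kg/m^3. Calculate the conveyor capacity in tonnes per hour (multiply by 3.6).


9592.668 t/h

Volumetric flow = speed * area
= 2.7 * 0.355 = 0.9585 m^3/s
Mass flow = volumetric * density
= 0.9585 * 2780 = 2664.63 kg/s
Convert to t/h: multiply by 3.6
Capacity = 2664.63 * 3.6
= 9592.668 t/h


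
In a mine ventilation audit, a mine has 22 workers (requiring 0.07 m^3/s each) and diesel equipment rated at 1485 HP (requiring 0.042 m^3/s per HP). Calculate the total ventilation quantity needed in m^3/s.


63.91 m^3/s

Airflow for workers:
Q_people = 22 * 0.07 = 1.54 m^3/s
Airflow for diesel equipment:
Q_diesel = 1485 * 0.042 = 62.37 m^3/s
Total ventilation:
Q_total = 1.54 + 62.37
= 63.91 m^3/s
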